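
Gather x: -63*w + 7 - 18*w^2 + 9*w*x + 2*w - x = -18*w^2 - 61*w + x*(9*w - 1) + 7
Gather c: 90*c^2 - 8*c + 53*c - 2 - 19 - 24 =90*c^2 + 45*c - 45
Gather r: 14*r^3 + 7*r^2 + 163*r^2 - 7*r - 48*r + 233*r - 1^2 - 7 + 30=14*r^3 + 170*r^2 + 178*r + 22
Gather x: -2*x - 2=-2*x - 2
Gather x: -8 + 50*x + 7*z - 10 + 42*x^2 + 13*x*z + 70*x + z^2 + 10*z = 42*x^2 + x*(13*z + 120) + z^2 + 17*z - 18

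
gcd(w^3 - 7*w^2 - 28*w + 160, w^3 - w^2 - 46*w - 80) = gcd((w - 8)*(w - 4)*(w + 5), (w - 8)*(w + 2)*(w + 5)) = w^2 - 3*w - 40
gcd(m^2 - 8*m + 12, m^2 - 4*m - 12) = m - 6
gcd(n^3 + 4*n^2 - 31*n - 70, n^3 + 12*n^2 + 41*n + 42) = n^2 + 9*n + 14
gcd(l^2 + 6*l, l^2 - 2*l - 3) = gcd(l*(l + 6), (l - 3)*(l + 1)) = 1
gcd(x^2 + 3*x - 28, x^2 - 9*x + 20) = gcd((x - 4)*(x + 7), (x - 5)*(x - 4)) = x - 4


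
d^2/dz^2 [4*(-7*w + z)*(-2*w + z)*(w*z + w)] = 8*w*(-9*w + 3*z + 1)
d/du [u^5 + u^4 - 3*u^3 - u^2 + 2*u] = 5*u^4 + 4*u^3 - 9*u^2 - 2*u + 2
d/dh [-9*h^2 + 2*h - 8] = 2 - 18*h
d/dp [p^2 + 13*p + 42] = 2*p + 13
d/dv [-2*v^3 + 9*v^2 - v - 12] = -6*v^2 + 18*v - 1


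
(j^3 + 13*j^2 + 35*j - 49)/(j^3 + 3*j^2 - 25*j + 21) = (j + 7)/(j - 3)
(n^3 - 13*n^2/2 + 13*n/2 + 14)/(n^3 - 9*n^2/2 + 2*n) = (2*n^2 - 5*n - 7)/(n*(2*n - 1))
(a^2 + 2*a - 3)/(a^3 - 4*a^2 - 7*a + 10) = (a + 3)/(a^2 - 3*a - 10)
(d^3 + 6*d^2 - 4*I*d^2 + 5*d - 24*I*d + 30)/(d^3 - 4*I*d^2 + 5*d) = (d + 6)/d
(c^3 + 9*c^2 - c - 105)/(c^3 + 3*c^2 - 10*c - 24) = (c^2 + 12*c + 35)/(c^2 + 6*c + 8)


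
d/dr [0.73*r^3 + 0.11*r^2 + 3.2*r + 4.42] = 2.19*r^2 + 0.22*r + 3.2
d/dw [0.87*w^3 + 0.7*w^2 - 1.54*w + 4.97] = 2.61*w^2 + 1.4*w - 1.54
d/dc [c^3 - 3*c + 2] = 3*c^2 - 3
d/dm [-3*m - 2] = -3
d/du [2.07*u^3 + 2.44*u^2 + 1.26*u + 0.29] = 6.21*u^2 + 4.88*u + 1.26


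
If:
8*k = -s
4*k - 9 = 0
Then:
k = 9/4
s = -18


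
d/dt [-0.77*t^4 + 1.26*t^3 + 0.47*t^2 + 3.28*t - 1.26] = -3.08*t^3 + 3.78*t^2 + 0.94*t + 3.28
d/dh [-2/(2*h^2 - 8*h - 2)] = 2*(h - 2)/(-h^2 + 4*h + 1)^2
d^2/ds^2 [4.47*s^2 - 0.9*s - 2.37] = 8.94000000000000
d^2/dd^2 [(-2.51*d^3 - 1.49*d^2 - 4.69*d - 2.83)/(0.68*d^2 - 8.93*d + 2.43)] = (-1.77635683940025e-15*d^5 - 414.457414*d^3 + 333.721398*d^2 + 60.6800939999999*d - 663.145214)/(0.314432*d^6 - 12.387696*d^5 + 166.050492*d^4 - 800.657549*d^3 + 593.386317*d^2 - 158.192271*d + 14.348907)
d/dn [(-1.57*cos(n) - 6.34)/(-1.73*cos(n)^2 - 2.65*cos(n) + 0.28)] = (2.7161*cos(n)^2 + 21.9364*cos(n) + 17.2406)*sin(n)/(2.9929*cos(n)^4 + 9.169*cos(n)^3 + 6.0537*cos(n)^2 - 1.484*cos(n) + 0.0784)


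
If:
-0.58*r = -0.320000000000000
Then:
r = 0.55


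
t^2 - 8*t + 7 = (t - 7)*(t - 1)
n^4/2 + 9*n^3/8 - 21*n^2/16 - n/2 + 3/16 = (n/2 + 1/4)*(n - 1)*(n - 1/4)*(n + 3)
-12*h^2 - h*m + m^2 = (-4*h + m)*(3*h + m)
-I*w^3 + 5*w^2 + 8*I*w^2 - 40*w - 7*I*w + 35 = (w - 7)*(w + 5*I)*(-I*w + I)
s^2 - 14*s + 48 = (s - 8)*(s - 6)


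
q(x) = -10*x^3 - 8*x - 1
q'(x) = -30*x^2 - 8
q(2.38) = -154.85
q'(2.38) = -177.93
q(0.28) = -3.46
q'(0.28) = -10.35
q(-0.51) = 4.41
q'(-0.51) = -15.80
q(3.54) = -472.94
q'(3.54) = -383.95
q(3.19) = -351.14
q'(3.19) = -313.28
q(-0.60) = 5.96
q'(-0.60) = -18.80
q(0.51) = -6.41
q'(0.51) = -15.80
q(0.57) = -7.41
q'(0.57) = -17.75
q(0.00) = -1.00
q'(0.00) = -8.00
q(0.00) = -1.00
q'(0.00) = -8.00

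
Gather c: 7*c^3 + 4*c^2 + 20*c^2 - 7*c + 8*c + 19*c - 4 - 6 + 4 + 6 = 7*c^3 + 24*c^2 + 20*c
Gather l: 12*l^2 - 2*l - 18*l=12*l^2 - 20*l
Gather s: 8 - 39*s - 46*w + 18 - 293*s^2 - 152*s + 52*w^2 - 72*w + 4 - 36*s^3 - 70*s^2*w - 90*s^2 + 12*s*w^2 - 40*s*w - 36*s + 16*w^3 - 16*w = -36*s^3 + s^2*(-70*w - 383) + s*(12*w^2 - 40*w - 227) + 16*w^3 + 52*w^2 - 134*w + 30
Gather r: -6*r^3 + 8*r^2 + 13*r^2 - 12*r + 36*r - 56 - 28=-6*r^3 + 21*r^2 + 24*r - 84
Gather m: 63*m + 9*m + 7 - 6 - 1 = 72*m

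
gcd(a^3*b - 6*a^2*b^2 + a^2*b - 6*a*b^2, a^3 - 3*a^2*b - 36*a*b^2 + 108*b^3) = a - 6*b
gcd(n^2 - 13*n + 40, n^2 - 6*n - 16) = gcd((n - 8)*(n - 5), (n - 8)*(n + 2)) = n - 8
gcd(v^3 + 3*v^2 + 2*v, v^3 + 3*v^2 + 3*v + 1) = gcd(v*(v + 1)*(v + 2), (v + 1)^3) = v + 1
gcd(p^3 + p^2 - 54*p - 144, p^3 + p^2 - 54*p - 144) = p^3 + p^2 - 54*p - 144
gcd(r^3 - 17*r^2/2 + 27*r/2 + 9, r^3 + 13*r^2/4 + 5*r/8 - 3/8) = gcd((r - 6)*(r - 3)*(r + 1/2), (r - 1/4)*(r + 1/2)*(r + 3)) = r + 1/2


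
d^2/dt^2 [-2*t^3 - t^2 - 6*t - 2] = -12*t - 2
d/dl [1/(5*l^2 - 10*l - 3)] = 10*(1 - l)/(-5*l^2 + 10*l + 3)^2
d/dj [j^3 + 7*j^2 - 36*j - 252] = 3*j^2 + 14*j - 36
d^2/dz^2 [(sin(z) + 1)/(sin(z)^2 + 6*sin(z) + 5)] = (5*sin(z) + cos(z)^2 + 1)/(sin(z) + 5)^3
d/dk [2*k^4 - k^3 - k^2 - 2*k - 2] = 8*k^3 - 3*k^2 - 2*k - 2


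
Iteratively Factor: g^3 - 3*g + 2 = (g - 1)*(g^2 + g - 2) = (g - 1)*(g + 2)*(g - 1)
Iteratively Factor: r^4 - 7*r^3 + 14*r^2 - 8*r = (r - 1)*(r^3 - 6*r^2 + 8*r) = r*(r - 1)*(r^2 - 6*r + 8) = r*(r - 2)*(r - 1)*(r - 4)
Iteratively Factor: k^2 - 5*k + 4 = (k - 4)*(k - 1)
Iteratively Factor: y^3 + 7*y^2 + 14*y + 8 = (y + 4)*(y^2 + 3*y + 2) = (y + 1)*(y + 4)*(y + 2)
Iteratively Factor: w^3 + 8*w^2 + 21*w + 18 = (w + 2)*(w^2 + 6*w + 9) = (w + 2)*(w + 3)*(w + 3)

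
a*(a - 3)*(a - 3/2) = a^3 - 9*a^2/2 + 9*a/2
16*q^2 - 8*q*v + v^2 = (-4*q + v)^2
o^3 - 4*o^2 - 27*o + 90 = (o - 6)*(o - 3)*(o + 5)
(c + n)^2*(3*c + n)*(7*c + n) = 21*c^4 + 52*c^3*n + 42*c^2*n^2 + 12*c*n^3 + n^4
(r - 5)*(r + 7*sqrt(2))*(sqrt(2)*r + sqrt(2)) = sqrt(2)*r^3 - 4*sqrt(2)*r^2 + 14*r^2 - 56*r - 5*sqrt(2)*r - 70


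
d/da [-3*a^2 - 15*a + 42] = -6*a - 15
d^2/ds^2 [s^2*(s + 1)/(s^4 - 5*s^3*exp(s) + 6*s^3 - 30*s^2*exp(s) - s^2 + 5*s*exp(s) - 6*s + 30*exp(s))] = (s^2*(2*s + 2)*(5*s^3*exp(s) - 4*s^3 + 45*s^2*exp(s) - 18*s^2 + 55*s*exp(s) + 2*s - 35*exp(s) + 6)^2 + s*(s*(s + 1)*(5*s^3*exp(s) + 60*s^2*exp(s) - 12*s^2 + 145*s*exp(s) - 36*s + 20*exp(s) + 2) + 2*s*(5*s^3*exp(s) - 4*s^3 + 45*s^2*exp(s) - 18*s^2 + 55*s*exp(s) + 2*s - 35*exp(s) + 6) + 4*(s + 1)*(5*s^3*exp(s) - 4*s^3 + 45*s^2*exp(s) - 18*s^2 + 55*s*exp(s) + 2*s - 35*exp(s) + 6))*(s^4 - 5*s^3*exp(s) + 6*s^3 - 30*s^2*exp(s) - s^2 + 5*s*exp(s) - 6*s + 30*exp(s)) + (6*s + 2)*(s^4 - 5*s^3*exp(s) + 6*s^3 - 30*s^2*exp(s) - s^2 + 5*s*exp(s) - 6*s + 30*exp(s))^2)/(s^4 - 5*s^3*exp(s) + 6*s^3 - 30*s^2*exp(s) - s^2 + 5*s*exp(s) - 6*s + 30*exp(s))^3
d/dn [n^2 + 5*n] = 2*n + 5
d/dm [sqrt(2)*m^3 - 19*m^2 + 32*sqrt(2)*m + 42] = 3*sqrt(2)*m^2 - 38*m + 32*sqrt(2)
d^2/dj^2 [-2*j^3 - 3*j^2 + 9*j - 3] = -12*j - 6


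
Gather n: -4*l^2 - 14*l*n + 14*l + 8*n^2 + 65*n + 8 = -4*l^2 + 14*l + 8*n^2 + n*(65 - 14*l) + 8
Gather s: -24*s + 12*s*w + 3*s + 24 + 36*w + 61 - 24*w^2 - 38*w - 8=s*(12*w - 21) - 24*w^2 - 2*w + 77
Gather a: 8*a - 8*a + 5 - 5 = 0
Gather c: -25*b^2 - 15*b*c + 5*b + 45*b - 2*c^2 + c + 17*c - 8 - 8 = -25*b^2 + 50*b - 2*c^2 + c*(18 - 15*b) - 16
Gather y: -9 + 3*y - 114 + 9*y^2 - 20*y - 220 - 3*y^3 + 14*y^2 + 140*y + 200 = -3*y^3 + 23*y^2 + 123*y - 143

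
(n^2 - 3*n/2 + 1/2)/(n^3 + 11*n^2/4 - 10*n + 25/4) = 2*(2*n - 1)/(4*n^2 + 15*n - 25)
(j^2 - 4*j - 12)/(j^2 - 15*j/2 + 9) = 2*(j + 2)/(2*j - 3)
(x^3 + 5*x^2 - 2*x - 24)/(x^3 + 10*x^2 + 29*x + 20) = (x^2 + x - 6)/(x^2 + 6*x + 5)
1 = 1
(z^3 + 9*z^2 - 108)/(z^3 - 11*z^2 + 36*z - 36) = (z^2 + 12*z + 36)/(z^2 - 8*z + 12)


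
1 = 1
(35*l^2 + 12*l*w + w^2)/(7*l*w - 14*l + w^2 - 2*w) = (5*l + w)/(w - 2)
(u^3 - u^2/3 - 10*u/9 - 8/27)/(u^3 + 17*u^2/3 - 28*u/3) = (u^2 + u + 2/9)/(u*(u + 7))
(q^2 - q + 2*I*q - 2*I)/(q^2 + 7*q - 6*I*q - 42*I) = (q^2 + q*(-1 + 2*I) - 2*I)/(q^2 + q*(7 - 6*I) - 42*I)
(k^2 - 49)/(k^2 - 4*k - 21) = (k + 7)/(k + 3)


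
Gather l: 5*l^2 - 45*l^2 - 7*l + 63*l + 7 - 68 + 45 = -40*l^2 + 56*l - 16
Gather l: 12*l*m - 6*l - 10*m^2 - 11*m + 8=l*(12*m - 6) - 10*m^2 - 11*m + 8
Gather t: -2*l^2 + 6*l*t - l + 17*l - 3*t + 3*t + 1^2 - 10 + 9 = -2*l^2 + 6*l*t + 16*l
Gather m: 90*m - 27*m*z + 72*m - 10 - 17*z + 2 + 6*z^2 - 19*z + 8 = m*(162 - 27*z) + 6*z^2 - 36*z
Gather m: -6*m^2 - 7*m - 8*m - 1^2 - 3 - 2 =-6*m^2 - 15*m - 6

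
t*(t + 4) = t^2 + 4*t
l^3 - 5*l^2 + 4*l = l*(l - 4)*(l - 1)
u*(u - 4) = u^2 - 4*u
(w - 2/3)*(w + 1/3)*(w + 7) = w^3 + 20*w^2/3 - 23*w/9 - 14/9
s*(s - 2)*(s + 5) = s^3 + 3*s^2 - 10*s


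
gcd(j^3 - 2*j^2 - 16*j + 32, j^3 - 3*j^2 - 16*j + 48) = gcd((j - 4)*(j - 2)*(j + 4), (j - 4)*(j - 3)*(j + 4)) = j^2 - 16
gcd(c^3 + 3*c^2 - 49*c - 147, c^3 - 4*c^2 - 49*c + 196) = c^2 - 49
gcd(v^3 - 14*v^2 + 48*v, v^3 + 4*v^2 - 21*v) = v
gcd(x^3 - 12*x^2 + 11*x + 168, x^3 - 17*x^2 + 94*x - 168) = x - 7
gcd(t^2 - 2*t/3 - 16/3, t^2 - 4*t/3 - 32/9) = t - 8/3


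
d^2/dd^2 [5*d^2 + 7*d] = 10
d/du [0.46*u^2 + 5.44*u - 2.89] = 0.92*u + 5.44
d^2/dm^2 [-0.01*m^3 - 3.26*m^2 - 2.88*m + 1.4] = -0.06*m - 6.52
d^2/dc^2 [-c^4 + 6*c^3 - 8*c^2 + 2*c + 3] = -12*c^2 + 36*c - 16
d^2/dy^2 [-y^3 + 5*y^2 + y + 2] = 10 - 6*y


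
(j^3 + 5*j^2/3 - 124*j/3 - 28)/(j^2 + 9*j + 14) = (j^2 - 16*j/3 - 4)/(j + 2)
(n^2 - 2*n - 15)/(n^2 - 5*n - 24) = (n - 5)/(n - 8)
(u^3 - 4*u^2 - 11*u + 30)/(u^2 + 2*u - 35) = (u^2 + u - 6)/(u + 7)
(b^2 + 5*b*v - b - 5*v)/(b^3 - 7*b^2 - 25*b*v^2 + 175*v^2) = (1 - b)/(-b^2 + 5*b*v + 7*b - 35*v)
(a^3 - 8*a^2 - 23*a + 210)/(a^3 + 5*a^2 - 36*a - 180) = (a - 7)/(a + 6)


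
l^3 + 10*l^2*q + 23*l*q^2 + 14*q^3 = (l + q)*(l + 2*q)*(l + 7*q)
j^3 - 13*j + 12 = (j - 3)*(j - 1)*(j + 4)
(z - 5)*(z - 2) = z^2 - 7*z + 10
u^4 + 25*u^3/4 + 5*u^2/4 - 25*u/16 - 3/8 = (u - 1/2)*(u + 1/4)*(u + 1/2)*(u + 6)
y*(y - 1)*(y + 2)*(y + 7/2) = y^4 + 9*y^3/2 + 3*y^2/2 - 7*y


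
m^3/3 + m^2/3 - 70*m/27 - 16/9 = (m/3 + 1)*(m - 8/3)*(m + 2/3)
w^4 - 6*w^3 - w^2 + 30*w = w*(w - 5)*(w - 3)*(w + 2)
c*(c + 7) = c^2 + 7*c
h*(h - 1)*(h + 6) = h^3 + 5*h^2 - 6*h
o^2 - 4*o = o*(o - 4)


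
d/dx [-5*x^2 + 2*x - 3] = 2 - 10*x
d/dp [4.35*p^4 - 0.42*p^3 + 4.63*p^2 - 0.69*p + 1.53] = 17.4*p^3 - 1.26*p^2 + 9.26*p - 0.69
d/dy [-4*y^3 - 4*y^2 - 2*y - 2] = -12*y^2 - 8*y - 2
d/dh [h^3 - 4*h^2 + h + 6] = 3*h^2 - 8*h + 1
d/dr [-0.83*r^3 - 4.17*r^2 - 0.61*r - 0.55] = -2.49*r^2 - 8.34*r - 0.61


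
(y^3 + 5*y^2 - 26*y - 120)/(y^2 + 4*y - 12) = (y^2 - y - 20)/(y - 2)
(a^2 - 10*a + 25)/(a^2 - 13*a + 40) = (a - 5)/(a - 8)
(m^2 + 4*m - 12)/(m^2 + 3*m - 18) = (m - 2)/(m - 3)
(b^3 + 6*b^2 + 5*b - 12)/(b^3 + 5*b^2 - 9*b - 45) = (b^2 + 3*b - 4)/(b^2 + 2*b - 15)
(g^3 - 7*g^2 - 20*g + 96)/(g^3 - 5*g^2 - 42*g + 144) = (g + 4)/(g + 6)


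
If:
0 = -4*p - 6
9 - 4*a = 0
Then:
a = 9/4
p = -3/2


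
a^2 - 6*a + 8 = (a - 4)*(a - 2)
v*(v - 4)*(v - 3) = v^3 - 7*v^2 + 12*v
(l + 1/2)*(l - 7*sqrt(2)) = l^2 - 7*sqrt(2)*l + l/2 - 7*sqrt(2)/2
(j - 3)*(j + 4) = j^2 + j - 12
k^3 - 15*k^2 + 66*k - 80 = (k - 8)*(k - 5)*(k - 2)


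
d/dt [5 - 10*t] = -10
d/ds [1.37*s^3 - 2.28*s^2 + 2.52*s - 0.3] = 4.11*s^2 - 4.56*s + 2.52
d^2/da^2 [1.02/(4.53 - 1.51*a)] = -4.651404/(1.51*a - 4.53)^3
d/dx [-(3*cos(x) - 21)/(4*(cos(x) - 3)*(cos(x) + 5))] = 3*(sin(x)^2 + 14*cos(x) - 2)*sin(x)/(4*(cos(x) - 3)^2*(cos(x) + 5)^2)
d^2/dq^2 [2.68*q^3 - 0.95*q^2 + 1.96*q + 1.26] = 16.08*q - 1.9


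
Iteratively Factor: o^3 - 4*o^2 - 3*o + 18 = (o - 3)*(o^2 - o - 6) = (o - 3)^2*(o + 2)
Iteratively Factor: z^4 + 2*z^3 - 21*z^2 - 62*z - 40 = (z + 1)*(z^3 + z^2 - 22*z - 40) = (z - 5)*(z + 1)*(z^2 + 6*z + 8) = (z - 5)*(z + 1)*(z + 4)*(z + 2)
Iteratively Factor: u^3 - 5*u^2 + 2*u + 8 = (u + 1)*(u^2 - 6*u + 8) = (u - 2)*(u + 1)*(u - 4)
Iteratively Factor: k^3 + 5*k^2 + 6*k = (k + 2)*(k^2 + 3*k) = (k + 2)*(k + 3)*(k)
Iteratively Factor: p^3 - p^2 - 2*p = (p)*(p^2 - p - 2) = p*(p + 1)*(p - 2)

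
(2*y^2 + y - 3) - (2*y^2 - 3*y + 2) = 4*y - 5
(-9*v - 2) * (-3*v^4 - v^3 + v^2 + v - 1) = 27*v^5 + 15*v^4 - 7*v^3 - 11*v^2 + 7*v + 2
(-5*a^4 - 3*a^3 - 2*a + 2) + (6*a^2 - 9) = -5*a^4 - 3*a^3 + 6*a^2 - 2*a - 7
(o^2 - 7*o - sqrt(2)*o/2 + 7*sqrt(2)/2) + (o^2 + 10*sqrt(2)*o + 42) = 2*o^2 - 7*o + 19*sqrt(2)*o/2 + 7*sqrt(2)/2 + 42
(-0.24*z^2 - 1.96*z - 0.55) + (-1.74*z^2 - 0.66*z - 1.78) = -1.98*z^2 - 2.62*z - 2.33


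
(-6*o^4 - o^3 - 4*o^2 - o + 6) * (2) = -12*o^4 - 2*o^3 - 8*o^2 - 2*o + 12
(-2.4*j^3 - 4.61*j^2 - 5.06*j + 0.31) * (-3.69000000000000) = 8.856*j^3 + 17.0109*j^2 + 18.6714*j - 1.1439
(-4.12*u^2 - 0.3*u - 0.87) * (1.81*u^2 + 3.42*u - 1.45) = -7.4572*u^4 - 14.6334*u^3 + 3.3733*u^2 - 2.5404*u + 1.2615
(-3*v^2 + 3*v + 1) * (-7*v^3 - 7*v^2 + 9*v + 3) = 21*v^5 - 55*v^3 + 11*v^2 + 18*v + 3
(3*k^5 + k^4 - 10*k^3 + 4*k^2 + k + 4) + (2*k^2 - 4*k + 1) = 3*k^5 + k^4 - 10*k^3 + 6*k^2 - 3*k + 5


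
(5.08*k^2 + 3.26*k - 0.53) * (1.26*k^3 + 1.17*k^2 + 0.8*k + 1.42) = 6.4008*k^5 + 10.0512*k^4 + 7.2104*k^3 + 9.2015*k^2 + 4.2052*k - 0.7526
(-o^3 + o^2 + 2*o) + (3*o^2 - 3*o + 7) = -o^3 + 4*o^2 - o + 7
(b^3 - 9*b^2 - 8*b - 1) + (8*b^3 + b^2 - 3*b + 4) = 9*b^3 - 8*b^2 - 11*b + 3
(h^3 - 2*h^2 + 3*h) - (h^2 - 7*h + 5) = h^3 - 3*h^2 + 10*h - 5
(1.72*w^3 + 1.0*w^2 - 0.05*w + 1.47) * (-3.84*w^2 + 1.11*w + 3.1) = -6.6048*w^5 - 1.9308*w^4 + 6.634*w^3 - 2.6003*w^2 + 1.4767*w + 4.557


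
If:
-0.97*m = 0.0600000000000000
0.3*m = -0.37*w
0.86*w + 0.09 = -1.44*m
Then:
No Solution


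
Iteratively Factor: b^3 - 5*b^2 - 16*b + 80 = (b + 4)*(b^2 - 9*b + 20) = (b - 5)*(b + 4)*(b - 4)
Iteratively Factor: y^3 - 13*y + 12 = (y - 3)*(y^2 + 3*y - 4) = (y - 3)*(y + 4)*(y - 1)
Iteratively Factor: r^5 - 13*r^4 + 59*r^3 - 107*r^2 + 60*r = (r - 5)*(r^4 - 8*r^3 + 19*r^2 - 12*r) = (r - 5)*(r - 1)*(r^3 - 7*r^2 + 12*r) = r*(r - 5)*(r - 1)*(r^2 - 7*r + 12) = r*(r - 5)*(r - 3)*(r - 1)*(r - 4)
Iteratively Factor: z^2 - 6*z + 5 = (z - 1)*(z - 5)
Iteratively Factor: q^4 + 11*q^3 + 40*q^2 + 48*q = (q)*(q^3 + 11*q^2 + 40*q + 48) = q*(q + 4)*(q^2 + 7*q + 12) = q*(q + 3)*(q + 4)*(q + 4)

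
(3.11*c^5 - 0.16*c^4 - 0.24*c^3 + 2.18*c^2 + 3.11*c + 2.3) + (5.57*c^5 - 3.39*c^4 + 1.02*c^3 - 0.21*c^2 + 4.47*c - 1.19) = 8.68*c^5 - 3.55*c^4 + 0.78*c^3 + 1.97*c^2 + 7.58*c + 1.11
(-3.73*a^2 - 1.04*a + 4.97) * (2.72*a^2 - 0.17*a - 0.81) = -10.1456*a^4 - 2.1947*a^3 + 16.7165*a^2 - 0.00249999999999995*a - 4.0257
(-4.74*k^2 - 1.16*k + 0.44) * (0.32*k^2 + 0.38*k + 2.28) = -1.5168*k^4 - 2.1724*k^3 - 11.1072*k^2 - 2.4776*k + 1.0032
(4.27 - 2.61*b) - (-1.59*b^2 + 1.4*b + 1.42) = 1.59*b^2 - 4.01*b + 2.85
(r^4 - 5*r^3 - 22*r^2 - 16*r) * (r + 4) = r^5 - r^4 - 42*r^3 - 104*r^2 - 64*r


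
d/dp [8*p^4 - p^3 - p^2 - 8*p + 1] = 32*p^3 - 3*p^2 - 2*p - 8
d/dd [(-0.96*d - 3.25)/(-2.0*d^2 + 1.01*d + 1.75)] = (-1.92*d^2 - 13.0*d + 1.6025)/(4.0*d^4 - 4.04*d^3 - 5.9799*d^2 + 3.535*d + 3.0625)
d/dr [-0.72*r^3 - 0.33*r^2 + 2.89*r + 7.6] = -2.16*r^2 - 0.66*r + 2.89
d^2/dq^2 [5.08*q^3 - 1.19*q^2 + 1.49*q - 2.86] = 30.48*q - 2.38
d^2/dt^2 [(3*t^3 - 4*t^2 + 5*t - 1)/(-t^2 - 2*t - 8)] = 2*(-t^3 - 237*t^2 - 450*t + 332)/(t^6 + 6*t^5 + 36*t^4 + 104*t^3 + 288*t^2 + 384*t + 512)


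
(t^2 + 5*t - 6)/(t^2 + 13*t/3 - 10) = 3*(t - 1)/(3*t - 5)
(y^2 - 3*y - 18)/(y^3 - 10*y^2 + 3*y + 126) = 1/(y - 7)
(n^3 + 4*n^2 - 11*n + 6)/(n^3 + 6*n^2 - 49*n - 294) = (n^2 - 2*n + 1)/(n^2 - 49)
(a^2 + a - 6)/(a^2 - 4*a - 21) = (a - 2)/(a - 7)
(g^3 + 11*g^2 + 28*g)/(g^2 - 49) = g*(g + 4)/(g - 7)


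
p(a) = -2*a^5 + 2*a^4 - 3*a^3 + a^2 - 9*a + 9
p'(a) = -10*a^4 + 8*a^3 - 9*a^2 + 2*a - 9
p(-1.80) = 104.72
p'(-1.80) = -193.39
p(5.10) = -5956.31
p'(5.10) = -5936.88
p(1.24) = -7.48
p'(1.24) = -28.75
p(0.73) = 1.95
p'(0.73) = -12.06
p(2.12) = -79.42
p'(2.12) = -170.98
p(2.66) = -230.54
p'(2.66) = -417.43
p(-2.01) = 153.75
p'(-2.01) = -277.57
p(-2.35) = 278.94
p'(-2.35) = -472.21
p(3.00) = -414.00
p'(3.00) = -678.00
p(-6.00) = 18891.00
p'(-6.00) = -15033.00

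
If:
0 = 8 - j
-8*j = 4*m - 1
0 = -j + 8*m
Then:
No Solution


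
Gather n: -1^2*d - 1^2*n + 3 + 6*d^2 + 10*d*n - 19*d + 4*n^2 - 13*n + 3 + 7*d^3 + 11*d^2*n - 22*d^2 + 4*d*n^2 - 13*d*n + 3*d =7*d^3 - 16*d^2 - 17*d + n^2*(4*d + 4) + n*(11*d^2 - 3*d - 14) + 6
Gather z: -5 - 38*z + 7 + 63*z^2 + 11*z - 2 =63*z^2 - 27*z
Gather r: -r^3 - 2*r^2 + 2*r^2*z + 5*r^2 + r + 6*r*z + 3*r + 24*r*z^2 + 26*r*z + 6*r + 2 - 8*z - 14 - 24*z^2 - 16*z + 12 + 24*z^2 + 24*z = -r^3 + r^2*(2*z + 3) + r*(24*z^2 + 32*z + 10)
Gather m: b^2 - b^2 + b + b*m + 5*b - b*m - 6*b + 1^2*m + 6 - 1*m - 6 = 0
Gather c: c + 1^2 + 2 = c + 3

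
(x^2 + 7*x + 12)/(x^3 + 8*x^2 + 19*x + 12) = 1/(x + 1)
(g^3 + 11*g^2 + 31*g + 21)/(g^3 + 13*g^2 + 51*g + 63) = (g + 1)/(g + 3)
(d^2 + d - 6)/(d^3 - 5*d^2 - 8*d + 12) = (d^2 + d - 6)/(d^3 - 5*d^2 - 8*d + 12)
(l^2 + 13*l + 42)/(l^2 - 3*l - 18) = (l^2 + 13*l + 42)/(l^2 - 3*l - 18)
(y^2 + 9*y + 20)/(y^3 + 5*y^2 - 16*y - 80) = 1/(y - 4)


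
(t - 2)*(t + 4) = t^2 + 2*t - 8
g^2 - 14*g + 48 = (g - 8)*(g - 6)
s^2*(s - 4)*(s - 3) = s^4 - 7*s^3 + 12*s^2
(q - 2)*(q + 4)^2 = q^3 + 6*q^2 - 32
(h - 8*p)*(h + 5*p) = h^2 - 3*h*p - 40*p^2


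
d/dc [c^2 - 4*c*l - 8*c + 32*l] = 2*c - 4*l - 8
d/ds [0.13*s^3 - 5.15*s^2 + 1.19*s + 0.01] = 0.39*s^2 - 10.3*s + 1.19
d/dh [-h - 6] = -1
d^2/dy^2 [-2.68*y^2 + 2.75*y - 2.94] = -5.36000000000000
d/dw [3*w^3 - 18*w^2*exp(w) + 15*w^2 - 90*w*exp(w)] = -18*w^2*exp(w) + 9*w^2 - 126*w*exp(w) + 30*w - 90*exp(w)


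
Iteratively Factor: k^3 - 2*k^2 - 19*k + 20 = (k + 4)*(k^2 - 6*k + 5) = (k - 5)*(k + 4)*(k - 1)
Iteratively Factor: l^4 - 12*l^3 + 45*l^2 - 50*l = (l - 2)*(l^3 - 10*l^2 + 25*l) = (l - 5)*(l - 2)*(l^2 - 5*l) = l*(l - 5)*(l - 2)*(l - 5)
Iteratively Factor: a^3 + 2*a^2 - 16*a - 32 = (a + 4)*(a^2 - 2*a - 8) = (a + 2)*(a + 4)*(a - 4)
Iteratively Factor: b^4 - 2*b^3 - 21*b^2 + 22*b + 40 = (b + 4)*(b^3 - 6*b^2 + 3*b + 10) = (b + 1)*(b + 4)*(b^2 - 7*b + 10) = (b - 2)*(b + 1)*(b + 4)*(b - 5)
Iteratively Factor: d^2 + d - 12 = (d + 4)*(d - 3)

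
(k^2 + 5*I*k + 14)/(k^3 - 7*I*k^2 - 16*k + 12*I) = (k + 7*I)/(k^2 - 5*I*k - 6)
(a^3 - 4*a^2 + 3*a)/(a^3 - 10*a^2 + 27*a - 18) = a/(a - 6)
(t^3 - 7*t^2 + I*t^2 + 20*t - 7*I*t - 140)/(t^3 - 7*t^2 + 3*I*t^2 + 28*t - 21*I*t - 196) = (t + 5*I)/(t + 7*I)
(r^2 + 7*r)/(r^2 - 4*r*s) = (r + 7)/(r - 4*s)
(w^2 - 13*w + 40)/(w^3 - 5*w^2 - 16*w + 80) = (w - 8)/(w^2 - 16)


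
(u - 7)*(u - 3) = u^2 - 10*u + 21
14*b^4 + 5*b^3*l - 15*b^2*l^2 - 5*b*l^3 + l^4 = (-7*b + l)*(-b + l)*(b + l)*(2*b + l)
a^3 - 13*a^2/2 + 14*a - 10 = (a - 5/2)*(a - 2)^2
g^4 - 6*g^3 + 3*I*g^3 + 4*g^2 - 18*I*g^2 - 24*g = g*(g - 6)*(g - I)*(g + 4*I)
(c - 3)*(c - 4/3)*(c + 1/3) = c^3 - 4*c^2 + 23*c/9 + 4/3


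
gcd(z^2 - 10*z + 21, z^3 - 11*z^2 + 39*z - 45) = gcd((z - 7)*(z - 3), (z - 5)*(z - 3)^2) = z - 3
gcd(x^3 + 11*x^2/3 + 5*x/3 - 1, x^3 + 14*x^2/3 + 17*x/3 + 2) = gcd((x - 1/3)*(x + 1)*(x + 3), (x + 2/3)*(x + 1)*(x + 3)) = x^2 + 4*x + 3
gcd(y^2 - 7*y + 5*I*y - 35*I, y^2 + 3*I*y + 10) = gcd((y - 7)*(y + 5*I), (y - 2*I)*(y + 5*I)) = y + 5*I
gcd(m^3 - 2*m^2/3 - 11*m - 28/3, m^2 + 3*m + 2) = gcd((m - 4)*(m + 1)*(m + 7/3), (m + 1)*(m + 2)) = m + 1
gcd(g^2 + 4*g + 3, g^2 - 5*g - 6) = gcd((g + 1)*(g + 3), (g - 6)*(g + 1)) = g + 1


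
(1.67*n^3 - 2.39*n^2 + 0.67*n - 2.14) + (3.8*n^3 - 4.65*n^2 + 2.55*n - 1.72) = 5.47*n^3 - 7.04*n^2 + 3.22*n - 3.86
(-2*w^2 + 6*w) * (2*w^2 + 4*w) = -4*w^4 + 4*w^3 + 24*w^2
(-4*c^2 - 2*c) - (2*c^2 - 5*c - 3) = -6*c^2 + 3*c + 3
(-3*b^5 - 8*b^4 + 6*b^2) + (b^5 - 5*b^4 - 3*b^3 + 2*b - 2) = -2*b^5 - 13*b^4 - 3*b^3 + 6*b^2 + 2*b - 2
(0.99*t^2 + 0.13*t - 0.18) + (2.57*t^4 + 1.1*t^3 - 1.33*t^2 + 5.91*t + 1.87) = 2.57*t^4 + 1.1*t^3 - 0.34*t^2 + 6.04*t + 1.69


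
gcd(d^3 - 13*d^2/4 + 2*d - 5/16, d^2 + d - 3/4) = d - 1/2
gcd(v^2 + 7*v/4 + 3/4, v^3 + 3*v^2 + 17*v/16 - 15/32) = v + 3/4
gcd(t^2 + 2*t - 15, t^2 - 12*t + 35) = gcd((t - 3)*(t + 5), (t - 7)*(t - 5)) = 1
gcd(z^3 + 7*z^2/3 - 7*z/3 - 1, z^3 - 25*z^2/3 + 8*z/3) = 1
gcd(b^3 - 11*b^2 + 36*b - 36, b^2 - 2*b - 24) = b - 6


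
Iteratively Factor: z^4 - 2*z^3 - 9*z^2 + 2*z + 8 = (z - 4)*(z^3 + 2*z^2 - z - 2) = (z - 4)*(z + 2)*(z^2 - 1) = (z - 4)*(z - 1)*(z + 2)*(z + 1)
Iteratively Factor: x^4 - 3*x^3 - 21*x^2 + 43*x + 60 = (x - 3)*(x^3 - 21*x - 20) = (x - 3)*(x + 1)*(x^2 - x - 20) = (x - 3)*(x + 1)*(x + 4)*(x - 5)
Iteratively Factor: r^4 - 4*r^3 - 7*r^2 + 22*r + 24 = (r - 3)*(r^3 - r^2 - 10*r - 8) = (r - 3)*(r + 1)*(r^2 - 2*r - 8) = (r - 3)*(r + 1)*(r + 2)*(r - 4)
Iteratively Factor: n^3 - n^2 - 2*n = (n)*(n^2 - n - 2) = n*(n + 1)*(n - 2)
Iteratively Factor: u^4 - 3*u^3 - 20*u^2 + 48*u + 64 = (u - 4)*(u^3 + u^2 - 16*u - 16) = (u - 4)^2*(u^2 + 5*u + 4) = (u - 4)^2*(u + 1)*(u + 4)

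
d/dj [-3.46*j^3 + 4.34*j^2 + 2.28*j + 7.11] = -10.38*j^2 + 8.68*j + 2.28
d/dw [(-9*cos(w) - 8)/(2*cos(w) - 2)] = -17*sin(w)/(2*(cos(w) - 1)^2)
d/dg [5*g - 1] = 5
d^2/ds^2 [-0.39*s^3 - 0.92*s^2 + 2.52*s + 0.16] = -2.34*s - 1.84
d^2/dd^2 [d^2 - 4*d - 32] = 2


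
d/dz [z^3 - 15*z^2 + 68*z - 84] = 3*z^2 - 30*z + 68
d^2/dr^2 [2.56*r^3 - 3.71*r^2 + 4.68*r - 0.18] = 15.36*r - 7.42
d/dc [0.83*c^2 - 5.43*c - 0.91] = 1.66*c - 5.43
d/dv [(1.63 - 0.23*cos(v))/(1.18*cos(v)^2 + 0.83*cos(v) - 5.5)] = (-0.2714*cos(v)^2 + 3.8468*cos(v) + 0.0878999999999996)*sin(v)/(1.3924*cos(v)^4 + 1.9588*cos(v)^3 - 12.2911*cos(v)^2 - 9.13*cos(v) + 30.25)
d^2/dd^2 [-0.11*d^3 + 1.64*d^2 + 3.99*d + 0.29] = 3.28 - 0.66*d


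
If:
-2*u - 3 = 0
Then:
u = -3/2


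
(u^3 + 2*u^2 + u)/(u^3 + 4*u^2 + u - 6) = u*(u^2 + 2*u + 1)/(u^3 + 4*u^2 + u - 6)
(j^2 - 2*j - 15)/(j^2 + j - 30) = (j + 3)/(j + 6)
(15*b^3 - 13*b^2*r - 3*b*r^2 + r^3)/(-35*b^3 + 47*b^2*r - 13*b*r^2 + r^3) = (3*b + r)/(-7*b + r)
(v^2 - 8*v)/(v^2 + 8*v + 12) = v*(v - 8)/(v^2 + 8*v + 12)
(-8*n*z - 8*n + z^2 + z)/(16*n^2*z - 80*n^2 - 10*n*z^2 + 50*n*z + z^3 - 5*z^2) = (z + 1)/(-2*n*z + 10*n + z^2 - 5*z)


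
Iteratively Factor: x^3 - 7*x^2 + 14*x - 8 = (x - 1)*(x^2 - 6*x + 8) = (x - 4)*(x - 1)*(x - 2)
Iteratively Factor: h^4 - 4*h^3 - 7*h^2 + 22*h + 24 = (h - 3)*(h^3 - h^2 - 10*h - 8) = (h - 3)*(h + 1)*(h^2 - 2*h - 8) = (h - 4)*(h - 3)*(h + 1)*(h + 2)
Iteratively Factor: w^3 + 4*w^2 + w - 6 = (w - 1)*(w^2 + 5*w + 6) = (w - 1)*(w + 2)*(w + 3)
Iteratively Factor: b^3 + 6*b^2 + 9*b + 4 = (b + 1)*(b^2 + 5*b + 4) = (b + 1)^2*(b + 4)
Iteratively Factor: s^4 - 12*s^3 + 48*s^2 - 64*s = (s - 4)*(s^3 - 8*s^2 + 16*s) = s*(s - 4)*(s^2 - 8*s + 16) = s*(s - 4)^2*(s - 4)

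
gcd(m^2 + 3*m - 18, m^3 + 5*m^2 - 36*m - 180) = m + 6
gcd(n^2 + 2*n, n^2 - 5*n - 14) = n + 2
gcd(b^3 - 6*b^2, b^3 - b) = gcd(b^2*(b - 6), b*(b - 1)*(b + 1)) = b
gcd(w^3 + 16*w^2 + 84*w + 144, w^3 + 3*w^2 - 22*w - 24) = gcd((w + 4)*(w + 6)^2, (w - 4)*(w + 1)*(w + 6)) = w + 6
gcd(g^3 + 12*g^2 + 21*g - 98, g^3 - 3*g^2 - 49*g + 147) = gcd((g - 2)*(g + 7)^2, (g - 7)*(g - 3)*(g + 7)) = g + 7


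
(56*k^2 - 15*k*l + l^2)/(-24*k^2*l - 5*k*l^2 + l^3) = (-7*k + l)/(l*(3*k + l))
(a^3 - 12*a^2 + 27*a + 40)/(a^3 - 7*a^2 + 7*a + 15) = (a - 8)/(a - 3)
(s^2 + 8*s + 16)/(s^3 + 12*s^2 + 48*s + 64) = 1/(s + 4)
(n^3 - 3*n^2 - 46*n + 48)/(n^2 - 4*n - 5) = (-n^3 + 3*n^2 + 46*n - 48)/(-n^2 + 4*n + 5)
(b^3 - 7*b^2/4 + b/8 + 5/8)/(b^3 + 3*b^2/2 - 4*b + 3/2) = (8*b^2 - 6*b - 5)/(4*(2*b^2 + 5*b - 3))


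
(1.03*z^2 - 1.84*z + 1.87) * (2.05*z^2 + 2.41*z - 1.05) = 2.1115*z^4 - 1.2897*z^3 - 1.6824*z^2 + 6.4387*z - 1.9635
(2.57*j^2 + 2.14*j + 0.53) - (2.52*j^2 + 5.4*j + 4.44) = 0.0499999999999998*j^2 - 3.26*j - 3.91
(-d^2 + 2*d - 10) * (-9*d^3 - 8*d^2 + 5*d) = 9*d^5 - 10*d^4 + 69*d^3 + 90*d^2 - 50*d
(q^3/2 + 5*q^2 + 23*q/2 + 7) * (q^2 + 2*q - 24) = q^5/2 + 6*q^4 + 19*q^3/2 - 90*q^2 - 262*q - 168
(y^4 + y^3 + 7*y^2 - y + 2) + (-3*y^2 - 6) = y^4 + y^3 + 4*y^2 - y - 4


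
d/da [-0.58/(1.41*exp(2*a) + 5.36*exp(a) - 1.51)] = (1.6356*exp(a) + 3.1088)*exp(a)/(1.41*exp(2*a) + 5.36*exp(a) - 1.51)^2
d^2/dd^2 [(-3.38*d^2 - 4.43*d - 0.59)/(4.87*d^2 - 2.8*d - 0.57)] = (-302.311094*d^3 - 140.253078*d^2 - 25.511982*d - 0.582526000000003)/(115.501303*d^6 - 199.22196*d^5 + 73.986501*d^4 + 24.68312*d^3 - 8.659611*d^2 - 2.72916*d - 0.185193)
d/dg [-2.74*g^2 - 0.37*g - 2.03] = -5.48*g - 0.37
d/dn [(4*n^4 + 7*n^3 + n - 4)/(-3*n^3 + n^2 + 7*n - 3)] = (-12*n^6 + 8*n^5 + 91*n^4 + 56*n^3 - 100*n^2 + 8*n + 25)/(9*n^6 - 6*n^5 - 41*n^4 + 32*n^3 + 43*n^2 - 42*n + 9)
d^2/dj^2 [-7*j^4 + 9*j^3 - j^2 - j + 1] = -84*j^2 + 54*j - 2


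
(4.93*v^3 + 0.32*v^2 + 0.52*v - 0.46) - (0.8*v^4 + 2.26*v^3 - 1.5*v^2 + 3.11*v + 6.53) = -0.8*v^4 + 2.67*v^3 + 1.82*v^2 - 2.59*v - 6.99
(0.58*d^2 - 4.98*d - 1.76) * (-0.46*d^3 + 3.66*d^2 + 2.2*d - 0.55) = -0.2668*d^5 + 4.4136*d^4 - 16.1412*d^3 - 17.7166*d^2 - 1.133*d + 0.968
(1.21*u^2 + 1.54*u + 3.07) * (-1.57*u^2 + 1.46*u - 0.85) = -1.8997*u^4 - 0.6512*u^3 - 3.6*u^2 + 3.1732*u - 2.6095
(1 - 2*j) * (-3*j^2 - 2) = 6*j^3 - 3*j^2 + 4*j - 2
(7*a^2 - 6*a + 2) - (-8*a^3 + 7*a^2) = 8*a^3 - 6*a + 2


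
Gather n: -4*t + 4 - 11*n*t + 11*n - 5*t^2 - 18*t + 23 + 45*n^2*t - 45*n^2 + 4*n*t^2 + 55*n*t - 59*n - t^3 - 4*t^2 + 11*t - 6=n^2*(45*t - 45) + n*(4*t^2 + 44*t - 48) - t^3 - 9*t^2 - 11*t + 21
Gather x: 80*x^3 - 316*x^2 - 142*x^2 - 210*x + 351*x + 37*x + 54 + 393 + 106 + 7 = 80*x^3 - 458*x^2 + 178*x + 560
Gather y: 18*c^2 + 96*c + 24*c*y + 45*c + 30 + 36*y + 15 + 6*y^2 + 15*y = 18*c^2 + 141*c + 6*y^2 + y*(24*c + 51) + 45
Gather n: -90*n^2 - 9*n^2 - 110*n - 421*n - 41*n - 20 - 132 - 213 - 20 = -99*n^2 - 572*n - 385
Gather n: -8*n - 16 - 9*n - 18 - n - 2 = -18*n - 36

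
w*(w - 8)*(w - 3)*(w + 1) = w^4 - 10*w^3 + 13*w^2 + 24*w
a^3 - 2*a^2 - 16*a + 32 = (a - 4)*(a - 2)*(a + 4)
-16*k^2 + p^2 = (-4*k + p)*(4*k + p)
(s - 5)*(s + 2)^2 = s^3 - s^2 - 16*s - 20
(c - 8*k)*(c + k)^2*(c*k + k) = c^4*k - 6*c^3*k^2 + c^3*k - 15*c^2*k^3 - 6*c^2*k^2 - 8*c*k^4 - 15*c*k^3 - 8*k^4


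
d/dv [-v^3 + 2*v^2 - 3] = v*(4 - 3*v)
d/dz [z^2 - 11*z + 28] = 2*z - 11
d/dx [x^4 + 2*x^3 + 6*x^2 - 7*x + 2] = 4*x^3 + 6*x^2 + 12*x - 7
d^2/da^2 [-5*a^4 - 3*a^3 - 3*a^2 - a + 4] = -60*a^2 - 18*a - 6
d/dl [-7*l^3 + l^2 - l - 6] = -21*l^2 + 2*l - 1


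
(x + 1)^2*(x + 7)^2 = x^4 + 16*x^3 + 78*x^2 + 112*x + 49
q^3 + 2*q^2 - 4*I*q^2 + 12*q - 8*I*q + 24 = (q + 2)*(q - 6*I)*(q + 2*I)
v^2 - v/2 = v*(v - 1/2)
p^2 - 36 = (p - 6)*(p + 6)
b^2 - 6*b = b*(b - 6)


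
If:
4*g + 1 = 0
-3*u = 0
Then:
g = -1/4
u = 0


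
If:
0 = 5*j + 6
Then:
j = -6/5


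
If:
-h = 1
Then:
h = -1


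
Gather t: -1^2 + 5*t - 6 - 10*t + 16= 9 - 5*t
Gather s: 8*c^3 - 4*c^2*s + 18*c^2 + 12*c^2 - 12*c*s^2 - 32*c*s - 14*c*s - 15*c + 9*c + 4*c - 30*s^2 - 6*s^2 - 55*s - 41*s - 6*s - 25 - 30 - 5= 8*c^3 + 30*c^2 - 2*c + s^2*(-12*c - 36) + s*(-4*c^2 - 46*c - 102) - 60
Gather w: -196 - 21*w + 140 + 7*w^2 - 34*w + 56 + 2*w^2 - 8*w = 9*w^2 - 63*w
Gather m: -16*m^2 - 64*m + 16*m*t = -16*m^2 + m*(16*t - 64)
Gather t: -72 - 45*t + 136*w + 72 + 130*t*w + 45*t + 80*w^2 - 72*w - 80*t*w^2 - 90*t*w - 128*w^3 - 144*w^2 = t*(-80*w^2 + 40*w) - 128*w^3 - 64*w^2 + 64*w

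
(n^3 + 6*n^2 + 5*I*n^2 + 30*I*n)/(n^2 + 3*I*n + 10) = n*(n + 6)/(n - 2*I)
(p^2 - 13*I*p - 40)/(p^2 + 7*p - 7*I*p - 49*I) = (p^2 - 13*I*p - 40)/(p^2 + 7*p*(1 - I) - 49*I)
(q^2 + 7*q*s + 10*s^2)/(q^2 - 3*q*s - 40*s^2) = (q + 2*s)/(q - 8*s)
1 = 1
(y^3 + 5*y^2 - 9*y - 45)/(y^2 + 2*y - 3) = (y^2 + 2*y - 15)/(y - 1)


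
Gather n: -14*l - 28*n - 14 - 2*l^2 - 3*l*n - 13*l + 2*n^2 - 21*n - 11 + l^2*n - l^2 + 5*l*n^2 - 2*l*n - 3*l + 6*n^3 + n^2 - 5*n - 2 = -3*l^2 - 30*l + 6*n^3 + n^2*(5*l + 3) + n*(l^2 - 5*l - 54) - 27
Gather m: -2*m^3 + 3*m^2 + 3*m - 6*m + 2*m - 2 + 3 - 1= -2*m^3 + 3*m^2 - m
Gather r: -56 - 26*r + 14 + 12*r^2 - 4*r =12*r^2 - 30*r - 42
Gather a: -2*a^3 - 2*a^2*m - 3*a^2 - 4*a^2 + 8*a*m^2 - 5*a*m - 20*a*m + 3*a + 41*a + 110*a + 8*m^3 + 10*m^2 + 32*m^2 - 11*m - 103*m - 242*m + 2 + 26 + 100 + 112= -2*a^3 + a^2*(-2*m - 7) + a*(8*m^2 - 25*m + 154) + 8*m^3 + 42*m^2 - 356*m + 240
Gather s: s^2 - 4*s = s^2 - 4*s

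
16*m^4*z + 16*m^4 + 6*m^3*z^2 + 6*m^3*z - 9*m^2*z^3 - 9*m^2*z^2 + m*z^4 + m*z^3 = (-8*m + z)*(-2*m + z)*(m + z)*(m*z + m)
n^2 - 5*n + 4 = (n - 4)*(n - 1)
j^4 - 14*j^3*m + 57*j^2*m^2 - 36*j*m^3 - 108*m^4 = (j - 6*m)^2*(j - 3*m)*(j + m)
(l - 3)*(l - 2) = l^2 - 5*l + 6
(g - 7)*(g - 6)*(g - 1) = g^3 - 14*g^2 + 55*g - 42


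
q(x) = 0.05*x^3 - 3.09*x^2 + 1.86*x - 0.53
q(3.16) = -23.93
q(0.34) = -0.25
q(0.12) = -0.35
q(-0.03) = -0.59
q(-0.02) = -0.57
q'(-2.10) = 15.50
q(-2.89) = -32.92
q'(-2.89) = 20.97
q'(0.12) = 1.12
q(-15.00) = -892.43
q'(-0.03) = 2.05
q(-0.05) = -0.63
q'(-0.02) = 1.98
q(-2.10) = -18.53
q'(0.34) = -0.22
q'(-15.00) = 128.31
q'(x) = 0.15*x^2 - 6.18*x + 1.86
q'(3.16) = -16.17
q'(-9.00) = 69.63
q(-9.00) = -304.01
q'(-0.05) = 2.17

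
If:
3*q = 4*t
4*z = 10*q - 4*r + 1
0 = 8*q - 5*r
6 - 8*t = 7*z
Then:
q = 85/246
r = 68/123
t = 85/328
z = 23/41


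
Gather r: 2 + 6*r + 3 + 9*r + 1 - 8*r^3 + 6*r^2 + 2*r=-8*r^3 + 6*r^2 + 17*r + 6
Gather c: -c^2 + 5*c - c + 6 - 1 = -c^2 + 4*c + 5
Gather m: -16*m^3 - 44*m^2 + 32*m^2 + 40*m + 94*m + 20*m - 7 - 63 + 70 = -16*m^3 - 12*m^2 + 154*m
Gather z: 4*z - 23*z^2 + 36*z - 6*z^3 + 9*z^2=-6*z^3 - 14*z^2 + 40*z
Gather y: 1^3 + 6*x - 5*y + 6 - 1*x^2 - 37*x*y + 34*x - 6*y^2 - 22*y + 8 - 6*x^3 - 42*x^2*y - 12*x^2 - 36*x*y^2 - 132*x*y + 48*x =-6*x^3 - 13*x^2 + 88*x + y^2*(-36*x - 6) + y*(-42*x^2 - 169*x - 27) + 15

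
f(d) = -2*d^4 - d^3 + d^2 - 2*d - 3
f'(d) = -8*d^3 - 3*d^2 + 2*d - 2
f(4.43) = -849.45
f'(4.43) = -747.52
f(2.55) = -102.74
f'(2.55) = -149.06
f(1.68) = -24.21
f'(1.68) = -45.04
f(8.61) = -11575.50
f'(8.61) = -5313.40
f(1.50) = -17.25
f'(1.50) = -32.75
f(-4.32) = -591.65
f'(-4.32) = 578.35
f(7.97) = -8531.49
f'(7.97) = -4226.72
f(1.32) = -12.27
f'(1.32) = -22.99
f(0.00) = -3.00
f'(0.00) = -2.00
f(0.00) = -3.00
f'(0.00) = -2.00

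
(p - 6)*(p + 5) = p^2 - p - 30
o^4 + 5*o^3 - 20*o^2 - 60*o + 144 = (o - 3)*(o - 2)*(o + 4)*(o + 6)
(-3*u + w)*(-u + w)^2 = -3*u^3 + 7*u^2*w - 5*u*w^2 + w^3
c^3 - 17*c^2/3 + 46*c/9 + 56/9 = (c - 4)*(c - 7/3)*(c + 2/3)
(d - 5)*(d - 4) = d^2 - 9*d + 20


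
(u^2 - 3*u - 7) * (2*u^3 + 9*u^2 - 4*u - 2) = 2*u^5 + 3*u^4 - 45*u^3 - 53*u^2 + 34*u + 14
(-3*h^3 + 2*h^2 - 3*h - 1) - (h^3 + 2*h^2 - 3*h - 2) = 1 - 4*h^3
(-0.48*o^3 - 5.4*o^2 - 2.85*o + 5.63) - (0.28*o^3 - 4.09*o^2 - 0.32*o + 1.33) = -0.76*o^3 - 1.31*o^2 - 2.53*o + 4.3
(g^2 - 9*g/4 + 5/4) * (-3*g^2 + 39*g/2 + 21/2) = -3*g^4 + 105*g^3/4 - 297*g^2/8 + 3*g/4 + 105/8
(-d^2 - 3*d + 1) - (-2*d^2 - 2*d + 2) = d^2 - d - 1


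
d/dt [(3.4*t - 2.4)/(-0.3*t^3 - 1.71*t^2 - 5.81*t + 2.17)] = (2.04*t^3 + 3.654*t^2 - 8.208*t - 6.566)/(0.09*t^6 + 1.026*t^5 + 6.4101*t^4 + 18.5682*t^3 + 26.3347*t^2 - 25.2154*t + 4.7089)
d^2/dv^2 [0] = 0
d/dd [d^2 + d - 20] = 2*d + 1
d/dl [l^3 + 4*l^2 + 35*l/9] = 3*l^2 + 8*l + 35/9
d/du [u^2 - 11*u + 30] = 2*u - 11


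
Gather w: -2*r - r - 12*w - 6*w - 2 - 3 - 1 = -3*r - 18*w - 6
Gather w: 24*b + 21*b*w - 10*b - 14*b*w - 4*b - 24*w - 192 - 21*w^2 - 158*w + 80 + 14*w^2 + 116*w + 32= 10*b - 7*w^2 + w*(7*b - 66) - 80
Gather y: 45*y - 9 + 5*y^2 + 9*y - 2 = 5*y^2 + 54*y - 11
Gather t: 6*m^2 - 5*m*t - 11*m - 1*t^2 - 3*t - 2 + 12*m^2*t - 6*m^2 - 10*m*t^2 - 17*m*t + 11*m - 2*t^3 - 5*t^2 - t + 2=-2*t^3 + t^2*(-10*m - 6) + t*(12*m^2 - 22*m - 4)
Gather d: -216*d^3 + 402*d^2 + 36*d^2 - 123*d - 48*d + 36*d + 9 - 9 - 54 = -216*d^3 + 438*d^2 - 135*d - 54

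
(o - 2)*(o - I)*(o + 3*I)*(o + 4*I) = o^4 - 2*o^3 + 6*I*o^3 - 5*o^2 - 12*I*o^2 + 10*o + 12*I*o - 24*I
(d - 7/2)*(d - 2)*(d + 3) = d^3 - 5*d^2/2 - 19*d/2 + 21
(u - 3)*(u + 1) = u^2 - 2*u - 3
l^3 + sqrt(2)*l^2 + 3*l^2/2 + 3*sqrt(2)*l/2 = l*(l + 3/2)*(l + sqrt(2))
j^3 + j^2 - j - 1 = (j - 1)*(j + 1)^2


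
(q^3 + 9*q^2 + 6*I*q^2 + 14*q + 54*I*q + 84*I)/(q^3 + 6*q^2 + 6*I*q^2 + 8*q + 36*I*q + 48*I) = (q + 7)/(q + 4)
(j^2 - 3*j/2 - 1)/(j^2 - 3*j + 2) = (j + 1/2)/(j - 1)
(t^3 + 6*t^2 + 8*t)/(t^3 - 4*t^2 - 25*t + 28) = t*(t + 2)/(t^2 - 8*t + 7)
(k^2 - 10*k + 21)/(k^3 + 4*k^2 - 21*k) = (k - 7)/(k*(k + 7))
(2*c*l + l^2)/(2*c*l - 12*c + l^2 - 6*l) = l/(l - 6)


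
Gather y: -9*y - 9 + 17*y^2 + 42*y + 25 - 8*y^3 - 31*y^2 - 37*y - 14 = -8*y^3 - 14*y^2 - 4*y + 2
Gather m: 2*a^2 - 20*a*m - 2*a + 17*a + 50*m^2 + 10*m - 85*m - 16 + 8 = 2*a^2 + 15*a + 50*m^2 + m*(-20*a - 75) - 8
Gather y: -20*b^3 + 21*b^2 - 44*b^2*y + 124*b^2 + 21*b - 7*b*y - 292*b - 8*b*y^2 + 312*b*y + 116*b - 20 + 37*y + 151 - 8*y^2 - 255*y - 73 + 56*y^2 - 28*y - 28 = -20*b^3 + 145*b^2 - 155*b + y^2*(48 - 8*b) + y*(-44*b^2 + 305*b - 246) + 30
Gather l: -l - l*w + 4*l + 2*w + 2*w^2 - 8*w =l*(3 - w) + 2*w^2 - 6*w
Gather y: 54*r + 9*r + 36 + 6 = 63*r + 42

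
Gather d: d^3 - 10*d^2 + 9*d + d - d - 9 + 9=d^3 - 10*d^2 + 9*d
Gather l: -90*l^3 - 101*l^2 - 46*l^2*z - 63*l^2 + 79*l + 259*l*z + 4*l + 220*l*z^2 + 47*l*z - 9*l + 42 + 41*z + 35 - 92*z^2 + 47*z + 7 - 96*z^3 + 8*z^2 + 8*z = -90*l^3 + l^2*(-46*z - 164) + l*(220*z^2 + 306*z + 74) - 96*z^3 - 84*z^2 + 96*z + 84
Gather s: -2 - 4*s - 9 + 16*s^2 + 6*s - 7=16*s^2 + 2*s - 18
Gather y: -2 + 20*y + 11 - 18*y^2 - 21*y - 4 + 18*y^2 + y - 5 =0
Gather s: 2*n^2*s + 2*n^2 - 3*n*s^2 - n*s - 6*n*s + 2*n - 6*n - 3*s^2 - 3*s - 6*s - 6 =2*n^2 - 4*n + s^2*(-3*n - 3) + s*(2*n^2 - 7*n - 9) - 6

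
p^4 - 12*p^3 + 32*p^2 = p^2*(p - 8)*(p - 4)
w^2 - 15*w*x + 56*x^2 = (w - 8*x)*(w - 7*x)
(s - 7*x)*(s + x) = s^2 - 6*s*x - 7*x^2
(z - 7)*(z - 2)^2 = z^3 - 11*z^2 + 32*z - 28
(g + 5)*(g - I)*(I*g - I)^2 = -g^4 - 3*g^3 + I*g^3 + 9*g^2 + 3*I*g^2 - 5*g - 9*I*g + 5*I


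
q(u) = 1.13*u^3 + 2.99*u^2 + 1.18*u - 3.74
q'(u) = 3.39*u^2 + 5.98*u + 1.18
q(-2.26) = -4.18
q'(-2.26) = 4.98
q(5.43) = 271.74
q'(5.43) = 133.61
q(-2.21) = -3.94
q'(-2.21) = 4.52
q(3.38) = 78.04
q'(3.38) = 60.12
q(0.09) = -3.61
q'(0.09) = 1.75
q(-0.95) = -3.13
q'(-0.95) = -1.44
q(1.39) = 6.71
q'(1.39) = 16.04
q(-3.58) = -21.49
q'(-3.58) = 23.22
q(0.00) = -3.74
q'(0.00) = 1.18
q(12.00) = 2393.62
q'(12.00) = 561.10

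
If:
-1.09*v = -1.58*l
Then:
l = 0.689873417721519*v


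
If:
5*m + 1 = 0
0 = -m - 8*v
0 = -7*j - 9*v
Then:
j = -9/280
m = -1/5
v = 1/40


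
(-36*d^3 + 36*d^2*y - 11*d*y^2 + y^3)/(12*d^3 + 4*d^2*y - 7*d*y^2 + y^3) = (-3*d + y)/(d + y)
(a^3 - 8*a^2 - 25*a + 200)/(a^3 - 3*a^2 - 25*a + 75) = (a - 8)/(a - 3)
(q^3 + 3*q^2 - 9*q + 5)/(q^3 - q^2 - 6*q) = (-q^3 - 3*q^2 + 9*q - 5)/(q*(-q^2 + q + 6))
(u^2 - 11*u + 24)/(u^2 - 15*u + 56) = (u - 3)/(u - 7)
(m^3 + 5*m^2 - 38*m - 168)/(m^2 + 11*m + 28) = m - 6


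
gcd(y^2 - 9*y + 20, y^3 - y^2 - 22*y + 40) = y - 4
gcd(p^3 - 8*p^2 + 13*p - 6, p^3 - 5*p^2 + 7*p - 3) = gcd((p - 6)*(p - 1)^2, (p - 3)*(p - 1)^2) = p^2 - 2*p + 1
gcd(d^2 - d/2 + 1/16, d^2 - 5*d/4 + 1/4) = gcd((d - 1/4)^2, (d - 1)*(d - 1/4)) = d - 1/4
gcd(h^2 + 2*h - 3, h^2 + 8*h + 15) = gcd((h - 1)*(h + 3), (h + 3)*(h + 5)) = h + 3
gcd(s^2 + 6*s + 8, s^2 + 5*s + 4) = s + 4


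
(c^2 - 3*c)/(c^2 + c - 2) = c*(c - 3)/(c^2 + c - 2)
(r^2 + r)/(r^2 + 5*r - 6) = r*(r + 1)/(r^2 + 5*r - 6)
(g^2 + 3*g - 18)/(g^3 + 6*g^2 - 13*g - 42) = (g + 6)/(g^2 + 9*g + 14)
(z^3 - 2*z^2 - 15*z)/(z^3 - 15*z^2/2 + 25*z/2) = 2*(z + 3)/(2*z - 5)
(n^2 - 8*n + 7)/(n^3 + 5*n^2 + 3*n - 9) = (n - 7)/(n^2 + 6*n + 9)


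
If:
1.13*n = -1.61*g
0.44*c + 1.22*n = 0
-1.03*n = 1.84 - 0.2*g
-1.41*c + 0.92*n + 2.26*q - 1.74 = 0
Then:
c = 4.36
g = 1.10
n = -1.57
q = 4.13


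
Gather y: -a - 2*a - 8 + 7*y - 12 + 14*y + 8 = -3*a + 21*y - 12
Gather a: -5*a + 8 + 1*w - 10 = -5*a + w - 2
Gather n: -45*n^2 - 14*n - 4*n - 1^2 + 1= -45*n^2 - 18*n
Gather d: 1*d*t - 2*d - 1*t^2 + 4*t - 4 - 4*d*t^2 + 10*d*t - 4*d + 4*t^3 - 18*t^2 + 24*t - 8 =d*(-4*t^2 + 11*t - 6) + 4*t^3 - 19*t^2 + 28*t - 12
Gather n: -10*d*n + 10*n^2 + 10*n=10*n^2 + n*(10 - 10*d)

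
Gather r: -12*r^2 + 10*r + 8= -12*r^2 + 10*r + 8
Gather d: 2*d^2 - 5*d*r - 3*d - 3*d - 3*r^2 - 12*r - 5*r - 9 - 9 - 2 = 2*d^2 + d*(-5*r - 6) - 3*r^2 - 17*r - 20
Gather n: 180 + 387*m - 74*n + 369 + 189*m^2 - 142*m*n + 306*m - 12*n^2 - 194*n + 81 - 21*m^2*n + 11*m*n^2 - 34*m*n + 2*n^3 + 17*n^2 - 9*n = 189*m^2 + 693*m + 2*n^3 + n^2*(11*m + 5) + n*(-21*m^2 - 176*m - 277) + 630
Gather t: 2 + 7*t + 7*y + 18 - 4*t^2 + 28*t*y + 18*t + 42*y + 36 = -4*t^2 + t*(28*y + 25) + 49*y + 56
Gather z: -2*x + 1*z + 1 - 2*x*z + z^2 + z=-2*x + z^2 + z*(2 - 2*x) + 1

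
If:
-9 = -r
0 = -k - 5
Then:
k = -5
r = 9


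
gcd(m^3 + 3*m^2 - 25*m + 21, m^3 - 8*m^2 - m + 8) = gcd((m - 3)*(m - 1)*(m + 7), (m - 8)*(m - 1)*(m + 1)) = m - 1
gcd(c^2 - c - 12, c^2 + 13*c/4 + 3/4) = c + 3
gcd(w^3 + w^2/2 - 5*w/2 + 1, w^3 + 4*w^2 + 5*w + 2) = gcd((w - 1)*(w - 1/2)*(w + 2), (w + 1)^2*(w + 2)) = w + 2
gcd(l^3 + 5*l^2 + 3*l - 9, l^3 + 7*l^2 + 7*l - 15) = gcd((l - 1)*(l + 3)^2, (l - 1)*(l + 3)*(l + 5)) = l^2 + 2*l - 3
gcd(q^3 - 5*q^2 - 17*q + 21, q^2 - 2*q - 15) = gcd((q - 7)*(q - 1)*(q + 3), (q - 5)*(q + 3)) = q + 3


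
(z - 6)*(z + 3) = z^2 - 3*z - 18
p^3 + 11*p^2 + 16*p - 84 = (p - 2)*(p + 6)*(p + 7)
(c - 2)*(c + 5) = c^2 + 3*c - 10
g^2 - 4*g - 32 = (g - 8)*(g + 4)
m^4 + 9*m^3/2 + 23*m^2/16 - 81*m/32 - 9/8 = (m - 3/4)*(m + 1/2)*(m + 3/4)*(m + 4)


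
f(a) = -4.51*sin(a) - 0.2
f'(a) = -4.51*cos(a)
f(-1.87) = 4.11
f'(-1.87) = 1.33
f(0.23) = -1.23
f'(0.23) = -4.39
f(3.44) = 1.13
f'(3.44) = 4.31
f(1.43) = -4.67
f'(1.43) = -0.63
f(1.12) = -4.26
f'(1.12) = -1.96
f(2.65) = -2.33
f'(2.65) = 3.98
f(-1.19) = 3.99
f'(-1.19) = -1.68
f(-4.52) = -4.63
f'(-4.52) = 0.86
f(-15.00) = 2.73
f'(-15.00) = 3.43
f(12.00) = 2.22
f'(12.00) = -3.81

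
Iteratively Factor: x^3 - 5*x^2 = (x - 5)*(x^2) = x*(x - 5)*(x)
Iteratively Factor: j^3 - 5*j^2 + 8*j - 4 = (j - 2)*(j^2 - 3*j + 2) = (j - 2)^2*(j - 1)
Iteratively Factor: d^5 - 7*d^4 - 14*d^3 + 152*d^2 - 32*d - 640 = (d + 2)*(d^4 - 9*d^3 + 4*d^2 + 144*d - 320) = (d - 4)*(d + 2)*(d^3 - 5*d^2 - 16*d + 80) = (d - 4)*(d + 2)*(d + 4)*(d^2 - 9*d + 20) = (d - 4)^2*(d + 2)*(d + 4)*(d - 5)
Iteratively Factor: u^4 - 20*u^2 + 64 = (u - 2)*(u^3 + 2*u^2 - 16*u - 32) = (u - 4)*(u - 2)*(u^2 + 6*u + 8) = (u - 4)*(u - 2)*(u + 2)*(u + 4)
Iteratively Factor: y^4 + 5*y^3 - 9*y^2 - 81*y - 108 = (y - 4)*(y^3 + 9*y^2 + 27*y + 27) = (y - 4)*(y + 3)*(y^2 + 6*y + 9) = (y - 4)*(y + 3)^2*(y + 3)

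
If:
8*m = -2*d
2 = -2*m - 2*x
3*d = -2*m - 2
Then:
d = -4/5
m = 1/5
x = -6/5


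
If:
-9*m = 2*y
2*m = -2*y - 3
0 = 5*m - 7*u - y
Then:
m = 3/7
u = 57/98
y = -27/14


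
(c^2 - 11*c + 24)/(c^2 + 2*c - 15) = (c - 8)/(c + 5)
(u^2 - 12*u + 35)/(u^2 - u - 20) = (u - 7)/(u + 4)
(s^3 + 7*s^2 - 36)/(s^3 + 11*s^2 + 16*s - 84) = (s + 3)/(s + 7)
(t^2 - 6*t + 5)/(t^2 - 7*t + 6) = (t - 5)/(t - 6)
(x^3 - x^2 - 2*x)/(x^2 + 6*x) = (x^2 - x - 2)/(x + 6)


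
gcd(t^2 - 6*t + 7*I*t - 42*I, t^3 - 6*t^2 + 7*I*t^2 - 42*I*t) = t^2 + t*(-6 + 7*I) - 42*I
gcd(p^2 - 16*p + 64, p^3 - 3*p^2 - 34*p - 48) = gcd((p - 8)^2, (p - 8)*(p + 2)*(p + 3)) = p - 8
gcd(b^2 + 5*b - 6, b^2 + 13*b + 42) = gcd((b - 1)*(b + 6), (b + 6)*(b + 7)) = b + 6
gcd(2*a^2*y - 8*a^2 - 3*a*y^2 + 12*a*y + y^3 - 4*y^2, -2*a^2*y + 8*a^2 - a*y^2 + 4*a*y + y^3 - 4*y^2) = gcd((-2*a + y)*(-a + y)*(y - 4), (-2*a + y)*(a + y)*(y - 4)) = -2*a*y + 8*a + y^2 - 4*y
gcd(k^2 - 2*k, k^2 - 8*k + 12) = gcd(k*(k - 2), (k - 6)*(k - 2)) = k - 2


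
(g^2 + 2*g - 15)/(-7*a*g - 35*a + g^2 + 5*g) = (3 - g)/(7*a - g)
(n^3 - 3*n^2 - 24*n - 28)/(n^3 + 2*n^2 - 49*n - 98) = (n + 2)/(n + 7)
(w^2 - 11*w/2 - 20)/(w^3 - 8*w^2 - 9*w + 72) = (w + 5/2)/(w^2 - 9)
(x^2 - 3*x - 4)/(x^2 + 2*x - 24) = (x + 1)/(x + 6)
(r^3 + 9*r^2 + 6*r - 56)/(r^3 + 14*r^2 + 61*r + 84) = (r - 2)/(r + 3)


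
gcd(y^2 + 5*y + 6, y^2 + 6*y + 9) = y + 3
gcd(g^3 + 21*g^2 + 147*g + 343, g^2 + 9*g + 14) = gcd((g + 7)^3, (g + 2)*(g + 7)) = g + 7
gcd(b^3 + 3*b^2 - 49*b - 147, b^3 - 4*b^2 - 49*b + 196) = b^2 - 49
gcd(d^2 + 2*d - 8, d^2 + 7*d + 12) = d + 4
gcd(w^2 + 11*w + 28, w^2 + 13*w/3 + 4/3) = w + 4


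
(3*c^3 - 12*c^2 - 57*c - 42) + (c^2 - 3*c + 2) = 3*c^3 - 11*c^2 - 60*c - 40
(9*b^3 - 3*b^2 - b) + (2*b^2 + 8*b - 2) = 9*b^3 - b^2 + 7*b - 2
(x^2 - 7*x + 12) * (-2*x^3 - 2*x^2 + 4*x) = -2*x^5 + 12*x^4 - 6*x^3 - 52*x^2 + 48*x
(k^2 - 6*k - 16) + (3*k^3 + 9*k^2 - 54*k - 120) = 3*k^3 + 10*k^2 - 60*k - 136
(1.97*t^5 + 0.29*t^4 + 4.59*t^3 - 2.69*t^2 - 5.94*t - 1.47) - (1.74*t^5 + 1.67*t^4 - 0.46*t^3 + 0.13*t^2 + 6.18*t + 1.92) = 0.23*t^5 - 1.38*t^4 + 5.05*t^3 - 2.82*t^2 - 12.12*t - 3.39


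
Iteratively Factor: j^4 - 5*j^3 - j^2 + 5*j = (j - 1)*(j^3 - 4*j^2 - 5*j) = (j - 5)*(j - 1)*(j^2 + j) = j*(j - 5)*(j - 1)*(j + 1)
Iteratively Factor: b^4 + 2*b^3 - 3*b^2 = (b - 1)*(b^3 + 3*b^2) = b*(b - 1)*(b^2 + 3*b) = b^2*(b - 1)*(b + 3)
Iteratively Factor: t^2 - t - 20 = (t - 5)*(t + 4)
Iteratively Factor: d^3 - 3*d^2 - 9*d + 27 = (d - 3)*(d^2 - 9) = (d - 3)^2*(d + 3)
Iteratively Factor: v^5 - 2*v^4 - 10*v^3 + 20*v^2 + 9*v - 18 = (v - 1)*(v^4 - v^3 - 11*v^2 + 9*v + 18) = (v - 2)*(v - 1)*(v^3 + v^2 - 9*v - 9) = (v - 3)*(v - 2)*(v - 1)*(v^2 + 4*v + 3) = (v - 3)*(v - 2)*(v - 1)*(v + 3)*(v + 1)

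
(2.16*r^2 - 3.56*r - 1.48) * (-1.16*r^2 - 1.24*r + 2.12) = -2.5056*r^4 + 1.4512*r^3 + 10.7104*r^2 - 5.712*r - 3.1376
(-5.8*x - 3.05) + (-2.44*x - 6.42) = -8.24*x - 9.47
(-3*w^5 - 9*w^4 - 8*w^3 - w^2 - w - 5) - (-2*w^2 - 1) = -3*w^5 - 9*w^4 - 8*w^3 + w^2 - w - 4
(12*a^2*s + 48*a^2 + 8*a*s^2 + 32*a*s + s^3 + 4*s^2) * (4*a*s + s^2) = 48*a^3*s^2 + 192*a^3*s + 44*a^2*s^3 + 176*a^2*s^2 + 12*a*s^4 + 48*a*s^3 + s^5 + 4*s^4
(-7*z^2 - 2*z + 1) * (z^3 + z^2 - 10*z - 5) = -7*z^5 - 9*z^4 + 69*z^3 + 56*z^2 - 5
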